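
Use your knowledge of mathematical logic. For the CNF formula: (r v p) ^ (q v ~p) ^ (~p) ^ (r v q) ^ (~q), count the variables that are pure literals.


Check each variable for pure literal status:
p: mixed (not pure)
q: mixed (not pure)
r: pure positive
Pure literal count = 1

1


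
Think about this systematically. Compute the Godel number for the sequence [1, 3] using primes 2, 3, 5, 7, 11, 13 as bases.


Encode each element as an exponent of the corresponding prime:
  2^1 = 2
  3^3 = 27
Product = 2 * 27 = 54

54


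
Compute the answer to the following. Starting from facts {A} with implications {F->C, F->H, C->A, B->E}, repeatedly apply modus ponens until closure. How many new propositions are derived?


Initial facts: {A}
Apply modus ponens to closure:
  (no implication fires)
Final known: {A}
New propositions: {(none)}
Count = 0

0


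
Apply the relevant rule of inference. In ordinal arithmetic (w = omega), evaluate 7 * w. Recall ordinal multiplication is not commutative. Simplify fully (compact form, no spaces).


Compute 7 * w.
Ordinal * is associative and left-distributive over +, but NOT commutative; for finite n>1, n*w = w but w*n stays w*n.
For finite n>0, n * w = sup{n*k : k<w} = w. So 7 * w = w.
Result = w

w


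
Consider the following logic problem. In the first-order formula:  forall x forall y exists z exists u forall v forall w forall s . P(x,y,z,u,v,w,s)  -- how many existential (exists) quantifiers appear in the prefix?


Quantifier prefix: forall x forall y exists z exists u forall v forall w forall s
Mark each quantifier type:
  U U E E U U U
Universal count = 5, Existential count = 2
Asked for existential (exists) quantifiers: 2

2


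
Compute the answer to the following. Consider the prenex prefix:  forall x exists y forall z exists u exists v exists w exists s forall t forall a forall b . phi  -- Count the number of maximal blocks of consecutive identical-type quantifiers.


Quantifier-type sequence: A E A E E E E A A A  (A=forall, E=exists)
Group into maximal same-type runs:
  Ax1 | Ex1 | Ax1 | Ex4 | Ax3
Number of blocks = 5

5


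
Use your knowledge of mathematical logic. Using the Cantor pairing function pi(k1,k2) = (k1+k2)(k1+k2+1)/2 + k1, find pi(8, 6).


k1 + k2 = 14
(k1+k2)(k1+k2+1)/2 = 14 * 15 / 2 = 105
pi = 105 + 8 = 113

113


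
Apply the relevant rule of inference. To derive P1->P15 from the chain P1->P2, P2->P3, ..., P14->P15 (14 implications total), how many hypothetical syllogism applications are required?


With 14 implications in a chain connecting 15 propositions:
P1->P2, P2->P3, ..., P14->P15
Steps needed = (number of implications) - 1 = 14 - 1 = 13

13


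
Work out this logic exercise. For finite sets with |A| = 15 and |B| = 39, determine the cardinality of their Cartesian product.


The Cartesian product A x B contains all ordered pairs (a, b).
|A x B| = |A| * |B| = 15 * 39 = 585

585


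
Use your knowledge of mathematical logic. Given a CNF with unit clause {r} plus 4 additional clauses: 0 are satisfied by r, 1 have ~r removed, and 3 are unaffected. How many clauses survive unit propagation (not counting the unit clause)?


Satisfied (removed): 0
Shortened (remain): 1
Unchanged (remain): 3
Remaining = 1 + 3 = 4

4


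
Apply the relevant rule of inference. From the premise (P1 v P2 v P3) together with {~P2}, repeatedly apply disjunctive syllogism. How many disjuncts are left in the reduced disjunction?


Original disjuncts (3): P1, P2, P3
Negated (eliminate): ~P2
Remaining disjuncts: P1, P3
Count = 3 - 1 = 2

2


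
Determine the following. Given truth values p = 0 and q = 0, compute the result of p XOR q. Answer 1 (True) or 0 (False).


p = 0, q = 0
Operation: p XOR q
Evaluate: 0 XOR 0 = 0

0


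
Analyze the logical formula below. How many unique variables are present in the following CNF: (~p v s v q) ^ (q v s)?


Identify each variable that appears in the formula.
Variables found: p, q, s
Count = 3

3


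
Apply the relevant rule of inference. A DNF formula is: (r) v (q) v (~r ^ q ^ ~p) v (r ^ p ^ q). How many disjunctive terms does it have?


A DNF formula is a disjunction of terms (conjunctions).
Terms are separated by v.
Counting the disjuncts: 4 terms.

4


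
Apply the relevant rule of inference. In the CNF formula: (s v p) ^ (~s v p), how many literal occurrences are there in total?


Counting literals in each clause:
Clause 1: 2 literal(s)
Clause 2: 2 literal(s)
Total = 4

4


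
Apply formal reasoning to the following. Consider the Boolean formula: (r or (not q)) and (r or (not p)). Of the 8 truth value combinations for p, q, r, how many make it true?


Evaluate all 8 assignments for p, q, r:
p=0, q=0, r=0: 1
p=0, q=0, r=1: 1
p=0, q=1, r=0: 0
p=0, q=1, r=1: 1
p=1, q=0, r=0: 0
p=1, q=0, r=1: 1
p=1, q=1, r=0: 0
p=1, q=1, r=1: 1
Satisfying count = 5

5


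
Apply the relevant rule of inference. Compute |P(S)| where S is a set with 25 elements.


The power set of a set with n elements has 2^n elements.
|P(S)| = 2^25 = 33554432

33554432


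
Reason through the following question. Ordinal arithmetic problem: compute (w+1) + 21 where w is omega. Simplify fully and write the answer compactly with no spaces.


Compute (w+1) + 21.
Ordinal + is associative but NOT commutative; for finite n>0, n + w = w but w + n stays w+n.
By associativity: (w+1) + 21 = w + (1+21) = w+22.
Result = w+22

w+22


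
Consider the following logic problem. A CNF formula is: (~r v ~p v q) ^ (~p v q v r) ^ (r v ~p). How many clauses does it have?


A CNF formula is a conjunction of clauses.
Clauses are separated by ^.
Counting the conjuncts: 3 clauses.

3


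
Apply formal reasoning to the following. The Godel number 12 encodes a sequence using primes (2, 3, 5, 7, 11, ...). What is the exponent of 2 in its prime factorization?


Factorize 12 by dividing by 2 repeatedly.
Division steps: 2 divides 12 exactly 2 time(s).
Exponent of 2 = 2

2


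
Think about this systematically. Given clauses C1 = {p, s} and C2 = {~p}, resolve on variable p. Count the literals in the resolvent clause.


Remove p from C1 and ~p from C2.
C1 remainder: {s}
C2 remainder: {}
Union (resolvent): {s}
Resolvent has 1 literal(s).

1


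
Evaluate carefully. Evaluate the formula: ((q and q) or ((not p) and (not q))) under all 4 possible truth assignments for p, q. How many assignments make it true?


Check all 4 assignments:
p=0, q=0: 1
p=0, q=1: 1
p=1, q=0: 0
p=1, q=1: 1
Count of True = 3

3


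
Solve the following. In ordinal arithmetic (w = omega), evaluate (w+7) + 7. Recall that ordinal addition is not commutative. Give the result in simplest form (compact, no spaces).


Compute (w+7) + 7.
Ordinal + is associative but NOT commutative; for finite n>0, n + w = w but w + n stays w+n.
By associativity: (w+7) + 7 = w + (7+7) = w+14.
Result = w+14

w+14


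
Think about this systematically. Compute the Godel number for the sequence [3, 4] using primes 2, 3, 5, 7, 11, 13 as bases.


Encode each element as an exponent of the corresponding prime:
  2^3 = 8
  3^4 = 81
Product = 8 * 81 = 648

648


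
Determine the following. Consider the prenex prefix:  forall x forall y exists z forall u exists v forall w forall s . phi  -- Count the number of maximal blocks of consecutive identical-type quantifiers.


Quantifier-type sequence: A A E A E A A  (A=forall, E=exists)
Group into maximal same-type runs:
  Ax2 | Ex1 | Ax1 | Ex1 | Ax2
Number of blocks = 5

5


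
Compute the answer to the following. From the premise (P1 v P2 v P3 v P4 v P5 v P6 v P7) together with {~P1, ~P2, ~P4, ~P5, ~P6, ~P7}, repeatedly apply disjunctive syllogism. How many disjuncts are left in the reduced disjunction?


Original disjuncts (7): P1, P2, P3, P4, P5, P6, P7
Negated (eliminate): ~P1, ~P2, ~P4, ~P5, ~P6, ~P7
Remaining disjuncts: P3
Count = 7 - 6 = 1

1


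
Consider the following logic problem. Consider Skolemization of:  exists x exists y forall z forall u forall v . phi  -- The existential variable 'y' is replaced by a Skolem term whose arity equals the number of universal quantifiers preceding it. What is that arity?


Quantifier prefix: exists x exists y forall z forall u forall v
'y' is existentially quantified at position 2.
No universal quantifiers precede it.
Skolem function arity = 0 (a Skolem constant)

0


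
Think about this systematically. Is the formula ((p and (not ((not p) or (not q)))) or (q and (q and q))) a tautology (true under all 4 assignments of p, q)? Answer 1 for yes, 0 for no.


Check all 4 assignments:
p=0, q=0: 0
p=0, q=1: 1
p=1, q=0: 0
p=1, q=1: 1
Satisfying count = 2/4.
Tautology iff count = 4: no.

0


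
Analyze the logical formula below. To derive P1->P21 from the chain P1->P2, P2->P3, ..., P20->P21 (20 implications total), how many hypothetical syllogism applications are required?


With 20 implications in a chain connecting 21 propositions:
P1->P2, P2->P3, ..., P20->P21
Steps needed = (number of implications) - 1 = 20 - 1 = 19

19


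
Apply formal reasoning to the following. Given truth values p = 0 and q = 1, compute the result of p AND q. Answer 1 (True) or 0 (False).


p = 0, q = 1
Operation: p AND q
Evaluate: 0 AND 1 = 0

0


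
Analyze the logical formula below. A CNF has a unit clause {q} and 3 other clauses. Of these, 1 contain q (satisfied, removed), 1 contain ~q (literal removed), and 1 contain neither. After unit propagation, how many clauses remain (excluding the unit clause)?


Satisfied (removed): 1
Shortened (remain): 1
Unchanged (remain): 1
Remaining = 1 + 1 = 2

2


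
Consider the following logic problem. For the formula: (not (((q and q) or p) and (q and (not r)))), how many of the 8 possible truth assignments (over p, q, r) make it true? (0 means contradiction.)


Check all 8 assignments:
p=0, q=0, r=0: 1
p=0, q=0, r=1: 1
p=0, q=1, r=0: 0
p=0, q=1, r=1: 1
p=1, q=0, r=0: 1
p=1, q=0, r=1: 1
p=1, q=1, r=0: 0
p=1, q=1, r=1: 1
Count of True = 6

6


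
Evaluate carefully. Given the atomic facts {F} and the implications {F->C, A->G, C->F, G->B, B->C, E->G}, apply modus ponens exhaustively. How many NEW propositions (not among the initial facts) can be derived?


Initial facts: {F}
Apply modus ponens to closure:
  F and F->C  =>  C
Final known: {C, F}
New propositions: {C}
Count = 1

1


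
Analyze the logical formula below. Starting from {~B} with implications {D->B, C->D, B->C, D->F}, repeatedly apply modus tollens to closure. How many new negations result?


Initial negated facts: {~B}
Apply modus tollens to closure:
  ~B and D->B  =>  ~D
  ~D and C->D  =>  ~C
Final negated: {~B, ~C, ~D}
New negations: {~C, ~D}
Count = 2

2


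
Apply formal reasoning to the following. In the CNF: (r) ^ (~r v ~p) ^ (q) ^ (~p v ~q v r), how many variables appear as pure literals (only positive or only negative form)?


Check each variable for pure literal status:
p: pure negative
q: mixed (not pure)
r: mixed (not pure)
Pure literal count = 1

1


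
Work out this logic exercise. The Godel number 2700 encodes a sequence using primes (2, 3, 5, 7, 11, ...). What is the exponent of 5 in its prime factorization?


Factorize 2700 by dividing by 5 repeatedly.
Division steps: 5 divides 2700 exactly 2 time(s).
Exponent of 5 = 2

2


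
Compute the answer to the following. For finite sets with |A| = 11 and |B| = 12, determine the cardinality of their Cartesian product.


The Cartesian product A x B contains all ordered pairs (a, b).
|A x B| = |A| * |B| = 11 * 12 = 132

132


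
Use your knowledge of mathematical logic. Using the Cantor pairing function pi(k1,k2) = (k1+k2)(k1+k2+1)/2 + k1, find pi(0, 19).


k1 + k2 = 19
(k1+k2)(k1+k2+1)/2 = 19 * 20 / 2 = 190
pi = 190 + 0 = 190

190


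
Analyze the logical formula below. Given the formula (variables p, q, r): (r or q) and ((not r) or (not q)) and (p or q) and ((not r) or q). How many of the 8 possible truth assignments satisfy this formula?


Evaluate all 8 assignments for p, q, r:
p=0, q=0, r=0: 0
p=0, q=0, r=1: 0
p=0, q=1, r=0: 1
p=0, q=1, r=1: 0
p=1, q=0, r=0: 0
p=1, q=0, r=1: 0
p=1, q=1, r=0: 1
p=1, q=1, r=1: 0
Satisfying count = 2

2


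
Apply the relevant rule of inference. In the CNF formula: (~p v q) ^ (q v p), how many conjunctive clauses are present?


A CNF formula is a conjunction of clauses.
Clauses are separated by ^.
Counting the conjuncts: 2 clauses.

2


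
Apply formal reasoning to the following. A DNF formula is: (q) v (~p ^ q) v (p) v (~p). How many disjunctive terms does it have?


A DNF formula is a disjunction of terms (conjunctions).
Terms are separated by v.
Counting the disjuncts: 4 terms.

4


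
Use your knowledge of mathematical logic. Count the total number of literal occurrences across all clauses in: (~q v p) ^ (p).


Counting literals in each clause:
Clause 1: 2 literal(s)
Clause 2: 1 literal(s)
Total = 3

3


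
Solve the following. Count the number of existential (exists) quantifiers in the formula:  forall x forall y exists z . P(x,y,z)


Quantifier prefix: forall x forall y exists z
Mark each quantifier type:
  U U E
Universal count = 2, Existential count = 1
Asked for existential (exists) quantifiers: 1

1


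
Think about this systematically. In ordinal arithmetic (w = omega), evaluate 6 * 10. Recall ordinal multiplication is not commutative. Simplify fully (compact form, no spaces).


Compute 6 * 10.
Ordinal * is associative and left-distributive over +, but NOT commutative; for finite n>1, n*w = w but w*n stays w*n.
Both finite; ordinal * agrees with natural *: 6 * 10 = 60.
Result = 60

60


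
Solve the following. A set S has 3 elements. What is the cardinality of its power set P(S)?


The power set of a set with n elements has 2^n elements.
|P(S)| = 2^3 = 8

8


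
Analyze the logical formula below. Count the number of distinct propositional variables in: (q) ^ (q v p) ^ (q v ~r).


Identify each variable that appears in the formula.
Variables found: p, q, r
Count = 3

3


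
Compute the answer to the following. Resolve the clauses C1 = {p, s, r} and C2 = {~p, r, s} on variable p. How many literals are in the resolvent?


Remove p from C1 and ~p from C2.
C1 remainder: {s, r}
C2 remainder: {r, s}
Union (resolvent): {r, s}
Resolvent has 2 literal(s).

2


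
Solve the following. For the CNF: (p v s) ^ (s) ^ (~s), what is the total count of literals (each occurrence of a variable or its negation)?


Counting literals in each clause:
Clause 1: 2 literal(s)
Clause 2: 1 literal(s)
Clause 3: 1 literal(s)
Total = 4

4


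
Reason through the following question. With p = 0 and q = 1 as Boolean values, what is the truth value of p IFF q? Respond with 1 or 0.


p = 0, q = 1
Operation: p IFF q
Evaluate: 0 IFF 1 = 0

0


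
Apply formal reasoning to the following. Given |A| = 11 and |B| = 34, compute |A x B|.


The Cartesian product A x B contains all ordered pairs (a, b).
|A x B| = |A| * |B| = 11 * 34 = 374

374


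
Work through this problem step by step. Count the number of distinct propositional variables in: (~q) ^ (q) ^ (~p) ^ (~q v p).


Identify each variable that appears in the formula.
Variables found: p, q
Count = 2

2


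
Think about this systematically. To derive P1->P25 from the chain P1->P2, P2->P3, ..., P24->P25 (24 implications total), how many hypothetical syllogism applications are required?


With 24 implications in a chain connecting 25 propositions:
P1->P2, P2->P3, ..., P24->P25
Steps needed = (number of implications) - 1 = 24 - 1 = 23

23


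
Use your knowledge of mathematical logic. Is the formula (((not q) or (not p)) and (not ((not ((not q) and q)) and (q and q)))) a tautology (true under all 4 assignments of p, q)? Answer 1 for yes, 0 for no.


Check all 4 assignments:
p=0, q=0: 1
p=0, q=1: 0
p=1, q=0: 1
p=1, q=1: 0
Satisfying count = 2/4.
Tautology iff count = 4: no.

0


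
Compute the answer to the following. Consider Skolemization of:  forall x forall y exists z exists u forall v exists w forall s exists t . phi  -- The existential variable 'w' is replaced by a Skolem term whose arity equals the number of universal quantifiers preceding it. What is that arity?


Quantifier prefix: forall x forall y exists z exists u forall v exists w forall s exists t
'w' is existentially quantified at position 6.
Universal variables preceding it: x, y, v
Skolem function arity = 3

3


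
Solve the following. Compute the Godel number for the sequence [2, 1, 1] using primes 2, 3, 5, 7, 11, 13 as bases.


Encode each element as an exponent of the corresponding prime:
  2^2 = 4
  3^1 = 3
  5^1 = 5
Product = 4 * 3 * 5 = 60

60


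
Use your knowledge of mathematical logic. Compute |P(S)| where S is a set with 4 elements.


The power set of a set with n elements has 2^n elements.
|P(S)| = 2^4 = 16

16


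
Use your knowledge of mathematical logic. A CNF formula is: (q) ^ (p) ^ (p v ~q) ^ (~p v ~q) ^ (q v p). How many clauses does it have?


A CNF formula is a conjunction of clauses.
Clauses are separated by ^.
Counting the conjuncts: 5 clauses.

5


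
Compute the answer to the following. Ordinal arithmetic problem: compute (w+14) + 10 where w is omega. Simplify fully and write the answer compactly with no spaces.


Compute (w+14) + 10.
Ordinal + is associative but NOT commutative; for finite n>0, n + w = w but w + n stays w+n.
By associativity: (w+14) + 10 = w + (14+10) = w+24.
Result = w+24

w+24


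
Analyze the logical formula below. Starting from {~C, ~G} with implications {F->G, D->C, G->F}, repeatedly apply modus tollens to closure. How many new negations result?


Initial negated facts: {~C, ~G}
Apply modus tollens to closure:
  ~G and F->G  =>  ~F
  ~C and D->C  =>  ~D
Final negated: {~C, ~D, ~F, ~G}
New negations: {~D, ~F}
Count = 2

2


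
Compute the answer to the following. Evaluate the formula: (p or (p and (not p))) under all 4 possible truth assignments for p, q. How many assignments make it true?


Check all 4 assignments:
p=0, q=0: 0
p=0, q=1: 0
p=1, q=0: 1
p=1, q=1: 1
Count of True = 2

2


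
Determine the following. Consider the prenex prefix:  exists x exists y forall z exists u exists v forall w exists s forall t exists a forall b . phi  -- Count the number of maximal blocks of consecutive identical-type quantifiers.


Quantifier-type sequence: E E A E E A E A E A  (A=forall, E=exists)
Group into maximal same-type runs:
  Ex2 | Ax1 | Ex2 | Ax1 | Ex1 | Ax1 | Ex1 | Ax1
Number of blocks = 8

8


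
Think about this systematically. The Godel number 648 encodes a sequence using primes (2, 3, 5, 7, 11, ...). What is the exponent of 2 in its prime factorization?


Factorize 648 by dividing by 2 repeatedly.
Division steps: 2 divides 648 exactly 3 time(s).
Exponent of 2 = 3

3


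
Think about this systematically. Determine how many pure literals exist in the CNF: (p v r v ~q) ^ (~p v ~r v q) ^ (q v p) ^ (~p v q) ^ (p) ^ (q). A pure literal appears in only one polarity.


Check each variable for pure literal status:
p: mixed (not pure)
q: mixed (not pure)
r: mixed (not pure)
Pure literal count = 0

0


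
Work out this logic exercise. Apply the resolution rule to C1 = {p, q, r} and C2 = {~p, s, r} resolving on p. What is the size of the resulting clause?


Remove p from C1 and ~p from C2.
C1 remainder: {q, r}
C2 remainder: {s, r}
Union (resolvent): {q, r, s}
Resolvent has 3 literal(s).

3


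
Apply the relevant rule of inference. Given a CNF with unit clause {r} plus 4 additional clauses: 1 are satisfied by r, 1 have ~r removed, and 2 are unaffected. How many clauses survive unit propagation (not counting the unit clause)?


Satisfied (removed): 1
Shortened (remain): 1
Unchanged (remain): 2
Remaining = 1 + 2 = 3

3


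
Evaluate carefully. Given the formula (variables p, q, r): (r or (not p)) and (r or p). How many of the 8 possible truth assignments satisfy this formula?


Evaluate all 8 assignments for p, q, r:
p=0, q=0, r=0: 0
p=0, q=0, r=1: 1
p=0, q=1, r=0: 0
p=0, q=1, r=1: 1
p=1, q=0, r=0: 0
p=1, q=0, r=1: 1
p=1, q=1, r=0: 0
p=1, q=1, r=1: 1
Satisfying count = 4

4


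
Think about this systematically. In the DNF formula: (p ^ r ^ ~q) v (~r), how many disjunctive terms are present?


A DNF formula is a disjunction of terms (conjunctions).
Terms are separated by v.
Counting the disjuncts: 2 terms.

2


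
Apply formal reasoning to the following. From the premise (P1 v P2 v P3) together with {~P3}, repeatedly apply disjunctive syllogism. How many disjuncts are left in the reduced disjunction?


Original disjuncts (3): P1, P2, P3
Negated (eliminate): ~P3
Remaining disjuncts: P1, P2
Count = 3 - 1 = 2

2


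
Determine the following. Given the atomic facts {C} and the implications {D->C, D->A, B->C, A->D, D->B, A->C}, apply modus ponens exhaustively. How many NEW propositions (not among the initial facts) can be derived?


Initial facts: {C}
Apply modus ponens to closure:
  (no implication fires)
Final known: {C}
New propositions: {(none)}
Count = 0

0


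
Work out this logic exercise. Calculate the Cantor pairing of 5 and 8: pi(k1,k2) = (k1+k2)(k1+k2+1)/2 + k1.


k1 + k2 = 13
(k1+k2)(k1+k2+1)/2 = 13 * 14 / 2 = 91
pi = 91 + 5 = 96

96


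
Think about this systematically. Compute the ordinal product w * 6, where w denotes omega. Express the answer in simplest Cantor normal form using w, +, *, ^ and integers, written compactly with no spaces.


Compute w * 6.
Ordinal * is associative and left-distributive over +, but NOT commutative; for finite n>1, n*w = w but w*n stays w*n.
w * 6 means 6 copies of w concatenated: w*6.
Result = w*6

w*6


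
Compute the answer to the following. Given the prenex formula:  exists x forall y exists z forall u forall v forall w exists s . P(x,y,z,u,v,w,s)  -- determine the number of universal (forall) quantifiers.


Quantifier prefix: exists x forall y exists z forall u forall v forall w exists s
Mark each quantifier type:
  E U E U U U E
Universal count = 4, Existential count = 3
Asked for universal (forall) quantifiers: 4

4


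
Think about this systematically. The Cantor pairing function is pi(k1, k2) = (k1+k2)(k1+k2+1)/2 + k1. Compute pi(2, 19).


k1 + k2 = 21
(k1+k2)(k1+k2+1)/2 = 21 * 22 / 2 = 231
pi = 231 + 2 = 233

233


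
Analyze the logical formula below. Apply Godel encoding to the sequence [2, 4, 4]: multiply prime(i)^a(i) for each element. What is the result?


Encode each element as an exponent of the corresponding prime:
  2^2 = 4
  3^4 = 81
  5^4 = 625
Product = 4 * 81 * 625 = 202500

202500


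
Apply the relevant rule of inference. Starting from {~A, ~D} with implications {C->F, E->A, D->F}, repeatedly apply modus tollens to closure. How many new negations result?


Initial negated facts: {~A, ~D}
Apply modus tollens to closure:
  ~A and E->A  =>  ~E
Final negated: {~A, ~D, ~E}
New negations: {~E}
Count = 1

1


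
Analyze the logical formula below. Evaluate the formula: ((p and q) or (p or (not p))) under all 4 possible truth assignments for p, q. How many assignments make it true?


Check all 4 assignments:
p=0, q=0: 1
p=0, q=1: 1
p=1, q=0: 1
p=1, q=1: 1
Count of True = 4

4


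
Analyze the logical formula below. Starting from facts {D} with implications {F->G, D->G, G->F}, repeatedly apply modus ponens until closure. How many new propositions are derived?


Initial facts: {D}
Apply modus ponens to closure:
  D and D->G  =>  G
  G and G->F  =>  F
Final known: {D, F, G}
New propositions: {F, G}
Count = 2

2


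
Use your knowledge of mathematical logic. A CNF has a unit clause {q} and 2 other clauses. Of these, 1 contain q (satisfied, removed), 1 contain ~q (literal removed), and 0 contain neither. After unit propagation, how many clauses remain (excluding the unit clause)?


Satisfied (removed): 1
Shortened (remain): 1
Unchanged (remain): 0
Remaining = 1 + 0 = 1

1


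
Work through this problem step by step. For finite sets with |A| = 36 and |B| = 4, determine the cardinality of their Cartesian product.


The Cartesian product A x B contains all ordered pairs (a, b).
|A x B| = |A| * |B| = 36 * 4 = 144

144


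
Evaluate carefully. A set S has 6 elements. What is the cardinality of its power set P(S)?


The power set of a set with n elements has 2^n elements.
|P(S)| = 2^6 = 64

64


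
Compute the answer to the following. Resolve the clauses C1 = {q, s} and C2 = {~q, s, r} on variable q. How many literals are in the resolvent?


Remove q from C1 and ~q from C2.
C1 remainder: {s}
C2 remainder: {s, r}
Union (resolvent): {r, s}
Resolvent has 2 literal(s).

2


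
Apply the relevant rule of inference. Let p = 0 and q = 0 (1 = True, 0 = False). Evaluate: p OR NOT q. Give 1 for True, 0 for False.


p = 0, q = 0
Operation: p OR NOT q
Evaluate: 0 OR NOT 0 = 1

1


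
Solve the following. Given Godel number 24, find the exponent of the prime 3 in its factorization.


Factorize 24 by dividing by 3 repeatedly.
Division steps: 3 divides 24 exactly 1 time(s).
Exponent of 3 = 1

1


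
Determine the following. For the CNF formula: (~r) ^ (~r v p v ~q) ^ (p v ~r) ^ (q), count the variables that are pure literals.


Check each variable for pure literal status:
p: pure positive
q: mixed (not pure)
r: pure negative
Pure literal count = 2

2


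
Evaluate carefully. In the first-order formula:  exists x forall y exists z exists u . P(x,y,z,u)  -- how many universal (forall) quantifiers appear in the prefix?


Quantifier prefix: exists x forall y exists z exists u
Mark each quantifier type:
  E U E E
Universal count = 1, Existential count = 3
Asked for universal (forall) quantifiers: 1

1


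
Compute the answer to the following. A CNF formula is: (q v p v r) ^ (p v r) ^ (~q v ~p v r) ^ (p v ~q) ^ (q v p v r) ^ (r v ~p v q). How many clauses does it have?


A CNF formula is a conjunction of clauses.
Clauses are separated by ^.
Counting the conjuncts: 6 clauses.

6


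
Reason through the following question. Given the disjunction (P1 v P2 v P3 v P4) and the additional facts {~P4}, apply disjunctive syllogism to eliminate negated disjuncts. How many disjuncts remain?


Original disjuncts (4): P1, P2, P3, P4
Negated (eliminate): ~P4
Remaining disjuncts: P1, P2, P3
Count = 4 - 1 = 3

3


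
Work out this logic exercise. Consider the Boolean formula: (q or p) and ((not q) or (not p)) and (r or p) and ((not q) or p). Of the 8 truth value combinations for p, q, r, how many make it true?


Evaluate all 8 assignments for p, q, r:
p=0, q=0, r=0: 0
p=0, q=0, r=1: 0
p=0, q=1, r=0: 0
p=0, q=1, r=1: 0
p=1, q=0, r=0: 1
p=1, q=0, r=1: 1
p=1, q=1, r=0: 0
p=1, q=1, r=1: 0
Satisfying count = 2

2


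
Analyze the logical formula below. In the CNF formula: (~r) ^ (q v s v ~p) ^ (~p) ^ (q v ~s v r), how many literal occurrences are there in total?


Counting literals in each clause:
Clause 1: 1 literal(s)
Clause 2: 3 literal(s)
Clause 3: 1 literal(s)
Clause 4: 3 literal(s)
Total = 8

8


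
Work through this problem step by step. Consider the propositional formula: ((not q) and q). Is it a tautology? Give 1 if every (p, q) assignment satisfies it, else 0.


Check all 4 assignments:
p=0, q=0: 0
p=0, q=1: 0
p=1, q=0: 0
p=1, q=1: 0
Satisfying count = 0/4.
Tautology iff count = 4: no.

0


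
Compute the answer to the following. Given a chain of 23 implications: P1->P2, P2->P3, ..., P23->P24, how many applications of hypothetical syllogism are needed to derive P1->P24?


With 23 implications in a chain connecting 24 propositions:
P1->P2, P2->P3, ..., P23->P24
Steps needed = (number of implications) - 1 = 23 - 1 = 22

22


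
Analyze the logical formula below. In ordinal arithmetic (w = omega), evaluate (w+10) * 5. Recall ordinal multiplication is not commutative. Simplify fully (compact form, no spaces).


Compute (w+10) * 5.
Ordinal * is associative and left-distributive over +, but NOT commutative; for finite n>1, n*w = w but w*n stays w*n.
(w+10) * 5 = (w+10) repeated 5 times. Each intermediate +10 is absorbed by the following w; only the last survives: w*5+10.
Result = w*5+10

w*5+10


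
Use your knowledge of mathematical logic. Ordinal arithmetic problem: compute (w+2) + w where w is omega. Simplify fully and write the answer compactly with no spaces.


Compute (w+2) + w.
Ordinal + is associative but NOT commutative; for finite n>0, n + w = w but w + n stays w+n.
(w+2) + w = w + (2+w) = w + w = w*2 (the finite tail 2 is absorbed by the right w).
Result = w*2

w*2


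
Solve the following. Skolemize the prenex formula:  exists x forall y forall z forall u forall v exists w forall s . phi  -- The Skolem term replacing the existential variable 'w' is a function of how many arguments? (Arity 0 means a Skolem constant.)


Quantifier prefix: exists x forall y forall z forall u forall v exists w forall s
'w' is existentially quantified at position 6.
Universal variables preceding it: y, z, u, v
Skolem function arity = 4

4


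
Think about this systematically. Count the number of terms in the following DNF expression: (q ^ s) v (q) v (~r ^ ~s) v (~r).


A DNF formula is a disjunction of terms (conjunctions).
Terms are separated by v.
Counting the disjuncts: 4 terms.

4


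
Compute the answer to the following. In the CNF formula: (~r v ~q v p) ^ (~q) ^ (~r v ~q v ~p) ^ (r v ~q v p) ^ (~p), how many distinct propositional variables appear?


Identify each variable that appears in the formula.
Variables found: p, q, r
Count = 3

3


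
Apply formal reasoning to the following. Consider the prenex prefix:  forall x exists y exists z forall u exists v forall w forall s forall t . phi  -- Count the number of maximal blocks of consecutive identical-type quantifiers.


Quantifier-type sequence: A E E A E A A A  (A=forall, E=exists)
Group into maximal same-type runs:
  Ax1 | Ex2 | Ax1 | Ex1 | Ax3
Number of blocks = 5

5


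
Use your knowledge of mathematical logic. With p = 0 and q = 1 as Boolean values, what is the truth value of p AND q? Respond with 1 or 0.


p = 0, q = 1
Operation: p AND q
Evaluate: 0 AND 1 = 0

0


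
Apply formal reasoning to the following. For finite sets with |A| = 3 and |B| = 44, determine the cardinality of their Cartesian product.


The Cartesian product A x B contains all ordered pairs (a, b).
|A x B| = |A| * |B| = 3 * 44 = 132

132


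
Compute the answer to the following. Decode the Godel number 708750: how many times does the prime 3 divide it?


Factorize 708750 by dividing by 3 repeatedly.
Division steps: 3 divides 708750 exactly 4 time(s).
Exponent of 3 = 4

4


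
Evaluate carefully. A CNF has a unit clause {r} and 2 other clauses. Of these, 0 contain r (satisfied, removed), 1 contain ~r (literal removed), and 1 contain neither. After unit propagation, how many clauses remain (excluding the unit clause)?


Satisfied (removed): 0
Shortened (remain): 1
Unchanged (remain): 1
Remaining = 1 + 1 = 2

2


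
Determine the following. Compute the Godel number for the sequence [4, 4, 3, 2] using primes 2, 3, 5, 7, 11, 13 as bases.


Encode each element as an exponent of the corresponding prime:
  2^4 = 16
  3^4 = 81
  5^3 = 125
  7^2 = 49
Product = 16 * 81 * 125 * 49 = 7938000

7938000


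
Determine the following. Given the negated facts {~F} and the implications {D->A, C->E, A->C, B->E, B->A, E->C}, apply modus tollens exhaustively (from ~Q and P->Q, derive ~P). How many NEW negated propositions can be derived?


Initial negated facts: {~F}
Apply modus tollens to closure:
  (no implication fires)
Final negated: {~F}
New negations: {(none)}
Count = 0

0


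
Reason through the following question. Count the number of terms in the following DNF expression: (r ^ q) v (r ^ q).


A DNF formula is a disjunction of terms (conjunctions).
Terms are separated by v.
Counting the disjuncts: 2 terms.

2


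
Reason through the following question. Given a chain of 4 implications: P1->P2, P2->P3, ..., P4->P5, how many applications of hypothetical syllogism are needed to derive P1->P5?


With 4 implications in a chain connecting 5 propositions:
P1->P2, P2->P3, ..., P4->P5
Steps needed = (number of implications) - 1 = 4 - 1 = 3

3


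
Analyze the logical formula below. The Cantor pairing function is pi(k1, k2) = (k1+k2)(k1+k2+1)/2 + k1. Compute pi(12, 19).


k1 + k2 = 31
(k1+k2)(k1+k2+1)/2 = 31 * 32 / 2 = 496
pi = 496 + 12 = 508

508


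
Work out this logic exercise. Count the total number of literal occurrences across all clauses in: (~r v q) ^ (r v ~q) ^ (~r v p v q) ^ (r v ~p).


Counting literals in each clause:
Clause 1: 2 literal(s)
Clause 2: 2 literal(s)
Clause 3: 3 literal(s)
Clause 4: 2 literal(s)
Total = 9

9


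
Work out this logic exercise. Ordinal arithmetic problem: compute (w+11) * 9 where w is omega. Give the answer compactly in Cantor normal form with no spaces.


Compute (w+11) * 9.
Ordinal * is associative and left-distributive over +, but NOT commutative; for finite n>1, n*w = w but w*n stays w*n.
(w+11) * 9 = (w+11) repeated 9 times. Each intermediate +11 is absorbed by the following w; only the last survives: w*9+11.
Result = w*9+11

w*9+11


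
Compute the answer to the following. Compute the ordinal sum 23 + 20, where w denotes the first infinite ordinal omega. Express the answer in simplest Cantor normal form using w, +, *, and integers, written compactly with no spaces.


Compute 23 + 20.
Ordinal + is associative but NOT commutative; for finite n>0, n + w = w but w + n stays w+n.
Both operands finite; ordinal + agrees with natural +: 23 + 20 = 43.
Result = 43

43


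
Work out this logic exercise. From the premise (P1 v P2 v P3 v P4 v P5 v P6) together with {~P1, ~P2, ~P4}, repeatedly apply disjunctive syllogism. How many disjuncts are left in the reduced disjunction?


Original disjuncts (6): P1, P2, P3, P4, P5, P6
Negated (eliminate): ~P1, ~P2, ~P4
Remaining disjuncts: P3, P5, P6
Count = 6 - 3 = 3

3


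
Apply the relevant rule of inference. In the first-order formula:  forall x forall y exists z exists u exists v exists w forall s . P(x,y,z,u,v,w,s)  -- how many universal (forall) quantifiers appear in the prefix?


Quantifier prefix: forall x forall y exists z exists u exists v exists w forall s
Mark each quantifier type:
  U U E E E E U
Universal count = 3, Existential count = 4
Asked for universal (forall) quantifiers: 3

3


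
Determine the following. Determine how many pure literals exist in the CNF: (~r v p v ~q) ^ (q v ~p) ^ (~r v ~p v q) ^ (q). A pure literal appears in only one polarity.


Check each variable for pure literal status:
p: mixed (not pure)
q: mixed (not pure)
r: pure negative
Pure literal count = 1

1


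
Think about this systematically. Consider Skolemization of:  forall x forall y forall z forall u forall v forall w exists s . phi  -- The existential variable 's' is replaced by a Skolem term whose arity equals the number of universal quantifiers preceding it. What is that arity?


Quantifier prefix: forall x forall y forall z forall u forall v forall w exists s
's' is existentially quantified at position 7.
Universal variables preceding it: x, y, z, u, v, w
Skolem function arity = 6

6


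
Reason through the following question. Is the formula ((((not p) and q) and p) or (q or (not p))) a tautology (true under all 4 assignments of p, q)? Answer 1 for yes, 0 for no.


Check all 4 assignments:
p=0, q=0: 1
p=0, q=1: 1
p=1, q=0: 0
p=1, q=1: 1
Satisfying count = 3/4.
Tautology iff count = 4: no.

0


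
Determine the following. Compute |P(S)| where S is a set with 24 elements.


The power set of a set with n elements has 2^n elements.
|P(S)| = 2^24 = 16777216

16777216


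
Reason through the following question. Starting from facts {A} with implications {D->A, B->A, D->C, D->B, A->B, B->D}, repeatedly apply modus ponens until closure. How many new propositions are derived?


Initial facts: {A}
Apply modus ponens to closure:
  A and A->B  =>  B
  B and B->D  =>  D
  D and D->C  =>  C
Final known: {A, B, C, D}
New propositions: {B, C, D}
Count = 3

3


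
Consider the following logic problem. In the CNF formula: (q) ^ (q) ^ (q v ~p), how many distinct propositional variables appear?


Identify each variable that appears in the formula.
Variables found: p, q
Count = 2

2


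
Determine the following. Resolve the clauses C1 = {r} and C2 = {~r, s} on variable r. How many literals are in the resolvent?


Remove r from C1 and ~r from C2.
C1 remainder: {}
C2 remainder: {s}
Union (resolvent): {s}
Resolvent has 1 literal(s).

1


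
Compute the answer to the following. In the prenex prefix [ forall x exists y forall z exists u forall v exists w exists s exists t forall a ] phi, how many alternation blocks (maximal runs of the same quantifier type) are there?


Quantifier-type sequence: A E A E A E E E A  (A=forall, E=exists)
Group into maximal same-type runs:
  Ax1 | Ex1 | Ax1 | Ex1 | Ax1 | Ex3 | Ax1
Number of blocks = 7

7


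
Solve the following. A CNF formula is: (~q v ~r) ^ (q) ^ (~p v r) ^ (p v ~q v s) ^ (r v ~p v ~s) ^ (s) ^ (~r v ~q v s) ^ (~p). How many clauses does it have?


A CNF formula is a conjunction of clauses.
Clauses are separated by ^.
Counting the conjuncts: 8 clauses.

8


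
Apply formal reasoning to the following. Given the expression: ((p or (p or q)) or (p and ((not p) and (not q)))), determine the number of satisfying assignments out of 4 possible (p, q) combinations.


Check all 4 assignments:
p=0, q=0: 0
p=0, q=1: 1
p=1, q=0: 1
p=1, q=1: 1
Count of True = 3

3


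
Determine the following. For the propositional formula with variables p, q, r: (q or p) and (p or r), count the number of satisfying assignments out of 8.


Evaluate all 8 assignments for p, q, r:
p=0, q=0, r=0: 0
p=0, q=0, r=1: 0
p=0, q=1, r=0: 0
p=0, q=1, r=1: 1
p=1, q=0, r=0: 1
p=1, q=0, r=1: 1
p=1, q=1, r=0: 1
p=1, q=1, r=1: 1
Satisfying count = 5

5


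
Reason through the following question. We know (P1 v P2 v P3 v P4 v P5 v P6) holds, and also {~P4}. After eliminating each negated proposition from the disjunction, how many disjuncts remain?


Original disjuncts (6): P1, P2, P3, P4, P5, P6
Negated (eliminate): ~P4
Remaining disjuncts: P1, P2, P3, P5, P6
Count = 6 - 1 = 5

5


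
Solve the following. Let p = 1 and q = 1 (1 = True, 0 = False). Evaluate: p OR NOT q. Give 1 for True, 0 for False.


p = 1, q = 1
Operation: p OR NOT q
Evaluate: 1 OR NOT 1 = 1

1


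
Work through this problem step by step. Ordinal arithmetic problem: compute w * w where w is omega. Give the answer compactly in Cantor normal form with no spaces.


Compute w * w.
Ordinal * is associative and left-distributive over +, but NOT commutative; for finite n>1, n*w = w but w*n stays w*n.
w * w = w^2 by definition.
Result = w^2

w^2


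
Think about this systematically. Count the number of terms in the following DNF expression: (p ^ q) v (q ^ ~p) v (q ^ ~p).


A DNF formula is a disjunction of terms (conjunctions).
Terms are separated by v.
Counting the disjuncts: 3 terms.

3


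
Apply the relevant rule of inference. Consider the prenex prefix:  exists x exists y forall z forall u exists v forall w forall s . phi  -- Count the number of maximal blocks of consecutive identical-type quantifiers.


Quantifier-type sequence: E E A A E A A  (A=forall, E=exists)
Group into maximal same-type runs:
  Ex2 | Ax2 | Ex1 | Ax2
Number of blocks = 4

4


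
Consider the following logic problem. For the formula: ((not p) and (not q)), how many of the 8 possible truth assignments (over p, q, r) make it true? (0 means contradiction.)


Check all 8 assignments:
p=0, q=0, r=0: 1
p=0, q=0, r=1: 1
p=0, q=1, r=0: 0
p=0, q=1, r=1: 0
p=1, q=0, r=0: 0
p=1, q=0, r=1: 0
p=1, q=1, r=0: 0
p=1, q=1, r=1: 0
Count of True = 2

2


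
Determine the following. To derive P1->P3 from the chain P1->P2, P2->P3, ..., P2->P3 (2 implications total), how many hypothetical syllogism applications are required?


With 2 implications in a chain connecting 3 propositions:
P1->P2, P2->P3, ..., P2->P3
Steps needed = (number of implications) - 1 = 2 - 1 = 1

1
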